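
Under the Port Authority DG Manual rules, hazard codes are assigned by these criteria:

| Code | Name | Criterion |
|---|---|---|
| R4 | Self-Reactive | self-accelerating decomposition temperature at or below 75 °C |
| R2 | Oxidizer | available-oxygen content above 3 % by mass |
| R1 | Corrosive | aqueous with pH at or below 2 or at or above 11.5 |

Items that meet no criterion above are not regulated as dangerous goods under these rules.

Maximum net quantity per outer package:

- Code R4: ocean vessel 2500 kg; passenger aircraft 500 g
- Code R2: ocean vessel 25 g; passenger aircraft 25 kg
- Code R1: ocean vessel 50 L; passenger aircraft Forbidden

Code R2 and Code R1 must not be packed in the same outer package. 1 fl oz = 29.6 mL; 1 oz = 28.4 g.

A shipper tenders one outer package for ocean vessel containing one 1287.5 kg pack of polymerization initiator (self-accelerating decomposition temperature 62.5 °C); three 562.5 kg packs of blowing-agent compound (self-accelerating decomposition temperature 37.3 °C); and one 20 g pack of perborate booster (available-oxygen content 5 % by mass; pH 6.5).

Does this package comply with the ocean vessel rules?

Self-accelerating decomposition temperature 62.5 °C meets the Code R4 criterion (Self-Reactive), so the polymerization initiator is Code R4.
Blowing-agent compound: self-accelerating decomposition temperature 37.3 °C ≤ 75 °C → Code R4 (Self-Reactive).
With available-oxygen content 5 % by mass (> 3 % by mass), the perborate booster falls in Code R2.
Code R4 net quantity: 1287.5 kg + (three 562.5 kg packs = 1687.5 kg) = 2975 kg.
That exceeds the Code R4 ocean vessel limit of 2500 kg.
Code R2 quantity: 20 g.
20 g ≤ 25 g (ocean vessel limit, Code R2) — within limit.
The segregation rule (Code R2 with Code R1) does not apply to Code R4 with Code R2.

No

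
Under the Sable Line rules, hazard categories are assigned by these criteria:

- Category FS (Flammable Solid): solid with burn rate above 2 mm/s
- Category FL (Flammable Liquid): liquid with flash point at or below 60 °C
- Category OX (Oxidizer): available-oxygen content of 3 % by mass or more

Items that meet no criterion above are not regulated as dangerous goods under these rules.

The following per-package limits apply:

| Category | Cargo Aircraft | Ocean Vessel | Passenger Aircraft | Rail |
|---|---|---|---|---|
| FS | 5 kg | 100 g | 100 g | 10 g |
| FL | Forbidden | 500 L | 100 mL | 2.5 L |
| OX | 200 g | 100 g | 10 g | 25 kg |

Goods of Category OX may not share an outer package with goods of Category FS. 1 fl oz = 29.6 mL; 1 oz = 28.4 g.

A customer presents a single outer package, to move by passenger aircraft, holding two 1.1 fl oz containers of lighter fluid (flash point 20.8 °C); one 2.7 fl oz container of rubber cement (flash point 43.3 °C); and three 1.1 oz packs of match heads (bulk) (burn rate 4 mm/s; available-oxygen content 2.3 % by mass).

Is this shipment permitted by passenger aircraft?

No

The lighter fluid has flash point 20.8 °C, which is ≤ 60 °C, so it is Category FL (Flammable Liquid).
Flash point 43.3 °C meets the Category FL criterion (Flammable Liquid), so the rubber cement is Category FL.
Match heads (bulk): burn rate 4 mm/s > 2 mm/s → Category FS (Flammable Solid).
Total Category FL: (two 1.1 fl oz containers = 65.12 mL) + (one 2.7 fl oz container = 79.92 mL) = 145.04 mL.
145.04 mL exceeds the passenger aircraft limit of 100 mL for Category FL.
Category FS quantity: three 1.1 oz packs = 93.72 g.
93.72 g is within the passenger aircraft limit of 100 g for Category FS.
The segregation rule (Category OX with Category FS) does not apply to Category FL with Category FS.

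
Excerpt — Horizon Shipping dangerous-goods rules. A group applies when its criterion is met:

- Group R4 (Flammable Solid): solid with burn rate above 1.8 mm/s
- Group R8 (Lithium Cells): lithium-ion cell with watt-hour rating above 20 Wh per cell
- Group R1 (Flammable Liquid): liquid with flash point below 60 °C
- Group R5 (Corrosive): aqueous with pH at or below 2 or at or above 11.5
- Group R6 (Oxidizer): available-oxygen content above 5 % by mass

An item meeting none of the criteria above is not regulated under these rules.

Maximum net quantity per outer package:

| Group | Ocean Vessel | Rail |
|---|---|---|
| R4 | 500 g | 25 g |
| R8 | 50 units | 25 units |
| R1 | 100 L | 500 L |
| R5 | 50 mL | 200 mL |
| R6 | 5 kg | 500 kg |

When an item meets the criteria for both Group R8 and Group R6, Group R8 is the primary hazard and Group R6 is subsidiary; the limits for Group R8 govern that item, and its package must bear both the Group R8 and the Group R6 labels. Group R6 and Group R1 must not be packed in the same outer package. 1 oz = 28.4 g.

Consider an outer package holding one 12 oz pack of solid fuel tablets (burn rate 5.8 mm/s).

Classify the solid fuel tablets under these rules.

Burn rate 5.8 mm/s meets the Group R4 criterion (Flammable Solid), so the solid fuel tablets are Group R4.

Group R4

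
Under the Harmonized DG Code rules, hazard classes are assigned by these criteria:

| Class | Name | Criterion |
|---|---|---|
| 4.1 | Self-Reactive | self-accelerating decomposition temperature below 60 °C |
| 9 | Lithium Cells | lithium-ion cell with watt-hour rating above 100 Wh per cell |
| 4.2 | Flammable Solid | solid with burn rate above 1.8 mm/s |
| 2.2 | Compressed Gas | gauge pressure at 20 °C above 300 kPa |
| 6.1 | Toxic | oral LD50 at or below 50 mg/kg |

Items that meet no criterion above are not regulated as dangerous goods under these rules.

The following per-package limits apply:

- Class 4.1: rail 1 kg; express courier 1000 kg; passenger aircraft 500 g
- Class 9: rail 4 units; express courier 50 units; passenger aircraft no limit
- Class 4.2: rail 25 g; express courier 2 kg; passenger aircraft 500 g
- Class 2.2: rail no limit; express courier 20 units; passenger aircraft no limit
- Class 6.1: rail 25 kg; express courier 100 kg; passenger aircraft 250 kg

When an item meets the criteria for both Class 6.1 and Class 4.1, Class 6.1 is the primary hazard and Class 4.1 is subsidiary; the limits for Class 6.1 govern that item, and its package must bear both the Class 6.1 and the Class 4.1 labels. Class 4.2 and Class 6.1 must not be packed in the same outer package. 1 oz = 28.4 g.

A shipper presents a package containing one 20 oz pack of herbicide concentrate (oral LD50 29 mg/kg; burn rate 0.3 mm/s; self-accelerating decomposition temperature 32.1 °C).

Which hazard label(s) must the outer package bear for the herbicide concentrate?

Herbicide concentrate: oral LD50 29 mg/kg ≤ 50 mg/kg → Class 6.1 (Toxic).
Self-accelerating decomposition temperature 32.1 °C meets the Class 4.1 criterion (Self-Reactive), so the herbicide concentrate is Class 4.1.
By the precedence rule Class 6.1 is primary and Class 4.1 is subsidiary, and that rule requires both labels on the package.

Class 4.1 and 6.1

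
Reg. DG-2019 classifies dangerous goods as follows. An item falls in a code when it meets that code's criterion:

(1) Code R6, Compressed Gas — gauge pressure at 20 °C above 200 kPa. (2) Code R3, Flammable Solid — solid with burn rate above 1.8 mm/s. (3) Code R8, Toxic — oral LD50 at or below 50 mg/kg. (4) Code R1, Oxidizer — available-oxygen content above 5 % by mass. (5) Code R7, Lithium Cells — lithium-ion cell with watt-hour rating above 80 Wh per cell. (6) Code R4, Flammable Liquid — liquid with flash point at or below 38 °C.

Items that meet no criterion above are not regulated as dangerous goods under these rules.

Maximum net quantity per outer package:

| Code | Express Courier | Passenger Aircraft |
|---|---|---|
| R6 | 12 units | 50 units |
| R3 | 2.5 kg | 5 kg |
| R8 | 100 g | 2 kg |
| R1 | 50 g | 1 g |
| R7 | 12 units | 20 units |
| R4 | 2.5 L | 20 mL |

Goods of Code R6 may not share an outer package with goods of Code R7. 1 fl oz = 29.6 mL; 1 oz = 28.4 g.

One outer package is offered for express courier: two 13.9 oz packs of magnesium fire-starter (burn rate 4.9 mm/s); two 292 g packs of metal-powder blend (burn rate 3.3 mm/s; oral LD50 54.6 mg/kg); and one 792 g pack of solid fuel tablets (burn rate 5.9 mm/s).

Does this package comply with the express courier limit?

The magnesium fire-starter has burn rate 4.9 mm/s, which is > 1.8 mm/s, so it is Code R3 (Flammable Solid).
With burn rate 3.3 mm/s (> 1.8 mm/s), the metal-powder blend falls in Code R3.
The solid fuel tablets have burn rate 5.9 mm/s, which is > 1.8 mm/s, so they are Code R3 (Flammable Solid).
Total Code R3: (two 13.9 oz packs = 789.52 g) + (two 292 g packs = 584 g) + 792 g = 2165.52 g.
2165.52 g is within the express courier limit of 2.5 kg for Code R3.

Yes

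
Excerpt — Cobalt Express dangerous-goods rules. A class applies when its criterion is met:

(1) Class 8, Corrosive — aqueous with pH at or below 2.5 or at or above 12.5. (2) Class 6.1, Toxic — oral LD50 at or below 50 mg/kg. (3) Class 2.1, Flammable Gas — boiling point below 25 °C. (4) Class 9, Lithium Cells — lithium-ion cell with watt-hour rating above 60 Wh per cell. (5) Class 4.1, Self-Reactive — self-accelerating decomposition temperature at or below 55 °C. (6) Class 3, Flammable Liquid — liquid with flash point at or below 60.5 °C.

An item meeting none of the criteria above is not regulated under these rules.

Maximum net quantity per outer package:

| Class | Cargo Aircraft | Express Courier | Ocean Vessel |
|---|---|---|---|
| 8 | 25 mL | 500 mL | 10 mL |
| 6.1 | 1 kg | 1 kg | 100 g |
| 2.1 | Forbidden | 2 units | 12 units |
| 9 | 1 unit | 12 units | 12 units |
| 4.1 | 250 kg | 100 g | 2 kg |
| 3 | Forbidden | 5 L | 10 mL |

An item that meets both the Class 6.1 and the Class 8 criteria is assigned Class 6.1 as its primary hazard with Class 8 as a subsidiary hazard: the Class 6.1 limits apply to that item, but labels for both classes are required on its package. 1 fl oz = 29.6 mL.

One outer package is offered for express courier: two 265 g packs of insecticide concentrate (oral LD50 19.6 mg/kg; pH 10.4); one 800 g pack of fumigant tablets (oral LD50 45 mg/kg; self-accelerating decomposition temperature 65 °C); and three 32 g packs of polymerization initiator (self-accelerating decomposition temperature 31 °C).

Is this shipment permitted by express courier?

No

Insecticide concentrate: oral LD50 19.6 mg/kg ≤ 50 mg/kg → Class 6.1 (Toxic).
The fumigant tablets have oral LD50 45 mg/kg, which is ≤ 50 mg/kg, so they are Class 6.1 (Toxic).
The polymerization initiator has self-accelerating decomposition temperature 31 °C, which is ≤ 55 °C, so it is Class 4.1 (Self-Reactive).
Class 6.1 net quantity: (two 265 g packs = 530 g) + 800 g = 1.33 kg.
1.33 kg > 1 kg (express courier limit, Class 6.1) — over the limit.
Class 4.1 quantity: three 32 g packs = 96 g.
96 g ≤ 100 g (express courier limit, Class 4.1) — within limit.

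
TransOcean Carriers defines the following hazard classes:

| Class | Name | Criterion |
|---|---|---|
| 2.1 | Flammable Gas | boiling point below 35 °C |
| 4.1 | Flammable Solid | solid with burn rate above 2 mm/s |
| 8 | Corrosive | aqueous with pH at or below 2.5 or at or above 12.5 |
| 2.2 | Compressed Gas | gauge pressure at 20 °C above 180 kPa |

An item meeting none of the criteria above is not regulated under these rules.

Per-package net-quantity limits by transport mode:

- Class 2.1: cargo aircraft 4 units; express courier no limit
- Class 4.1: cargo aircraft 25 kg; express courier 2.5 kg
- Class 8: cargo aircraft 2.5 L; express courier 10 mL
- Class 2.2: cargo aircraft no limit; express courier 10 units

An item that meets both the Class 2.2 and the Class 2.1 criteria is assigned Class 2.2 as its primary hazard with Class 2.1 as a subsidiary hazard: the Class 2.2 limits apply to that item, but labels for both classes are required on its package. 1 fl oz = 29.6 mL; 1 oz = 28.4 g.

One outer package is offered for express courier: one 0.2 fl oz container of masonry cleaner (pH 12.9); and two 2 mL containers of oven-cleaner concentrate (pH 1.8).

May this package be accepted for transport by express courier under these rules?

Yes

pH 12.9 meets the Class 8 criterion (Corrosive), so the masonry cleaner is Class 8.
With pH 1.8 (≤ 2.5), the oven-cleaner concentrate falls in Class 8.
Class 8 net quantity: (one 0.2 fl oz container = 5.92 mL) + (two 2 mL containers = 4 mL) = 9.92 mL.
9.92 mL is within the express courier limit of 10 mL for Class 8.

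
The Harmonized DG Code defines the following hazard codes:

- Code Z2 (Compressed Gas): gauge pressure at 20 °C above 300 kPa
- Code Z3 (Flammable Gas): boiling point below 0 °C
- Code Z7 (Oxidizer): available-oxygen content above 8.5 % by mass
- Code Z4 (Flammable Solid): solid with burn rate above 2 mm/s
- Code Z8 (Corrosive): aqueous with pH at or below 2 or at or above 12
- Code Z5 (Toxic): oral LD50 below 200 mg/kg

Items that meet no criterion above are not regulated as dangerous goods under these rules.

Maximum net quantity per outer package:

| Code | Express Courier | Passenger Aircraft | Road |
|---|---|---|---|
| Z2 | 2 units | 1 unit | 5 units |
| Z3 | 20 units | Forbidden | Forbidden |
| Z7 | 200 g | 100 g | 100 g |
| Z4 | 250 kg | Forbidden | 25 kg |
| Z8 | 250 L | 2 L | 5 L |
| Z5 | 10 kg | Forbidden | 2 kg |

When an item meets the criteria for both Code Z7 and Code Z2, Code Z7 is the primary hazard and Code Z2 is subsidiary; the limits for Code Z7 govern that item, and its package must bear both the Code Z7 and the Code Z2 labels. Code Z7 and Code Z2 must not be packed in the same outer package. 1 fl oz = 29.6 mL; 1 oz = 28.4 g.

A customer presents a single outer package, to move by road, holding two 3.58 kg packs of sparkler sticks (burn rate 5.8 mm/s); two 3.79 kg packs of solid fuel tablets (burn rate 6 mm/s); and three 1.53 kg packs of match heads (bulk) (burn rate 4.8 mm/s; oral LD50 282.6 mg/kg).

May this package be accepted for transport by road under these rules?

Yes

Burn rate 5.8 mm/s meets the Code Z4 criterion (Flammable Solid), so the sparkler sticks are Code Z4.
With burn rate 6 mm/s (> 2 mm/s), the solid fuel tablets fall in Code Z4.
With burn rate 4.8 mm/s (> 2 mm/s), the match heads (bulk) fall in Code Z4.
Code Z4 net quantity: (two 3.58 kg packs = 7.16 kg) + (two 3.79 kg packs = 7.58 kg) + (three 1.53 kg packs = 4.59 kg) = 19.33 kg.
19.33 kg is within the road limit of 25 kg for Code Z4.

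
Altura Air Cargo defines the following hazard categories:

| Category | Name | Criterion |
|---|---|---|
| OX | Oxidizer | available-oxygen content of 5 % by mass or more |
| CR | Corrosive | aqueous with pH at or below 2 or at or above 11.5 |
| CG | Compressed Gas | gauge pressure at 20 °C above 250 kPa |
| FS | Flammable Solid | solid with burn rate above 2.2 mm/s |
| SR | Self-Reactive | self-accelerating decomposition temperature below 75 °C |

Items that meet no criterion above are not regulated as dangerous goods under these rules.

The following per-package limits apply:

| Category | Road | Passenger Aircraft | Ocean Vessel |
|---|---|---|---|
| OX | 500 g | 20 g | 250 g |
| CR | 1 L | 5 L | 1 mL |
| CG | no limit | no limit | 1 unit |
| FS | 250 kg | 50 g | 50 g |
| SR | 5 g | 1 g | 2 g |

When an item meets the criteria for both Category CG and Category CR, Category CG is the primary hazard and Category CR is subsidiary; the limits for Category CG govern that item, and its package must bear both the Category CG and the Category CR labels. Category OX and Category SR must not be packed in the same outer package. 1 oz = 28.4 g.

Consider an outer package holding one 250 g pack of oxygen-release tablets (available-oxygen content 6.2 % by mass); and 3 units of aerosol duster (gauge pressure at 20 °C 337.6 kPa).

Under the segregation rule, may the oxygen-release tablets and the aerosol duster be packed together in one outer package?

Oxygen-release tablets: available-oxygen content 6.2 % by mass ≥ 5 % by mass → Category OX (Oxidizer).
Gauge pressure at 20 °C 337.6 kPa meets the Category CG criterion (Compressed Gas), so the aerosol duster is Category CG.
No segregation rule bars Category OX with Category CG.

Yes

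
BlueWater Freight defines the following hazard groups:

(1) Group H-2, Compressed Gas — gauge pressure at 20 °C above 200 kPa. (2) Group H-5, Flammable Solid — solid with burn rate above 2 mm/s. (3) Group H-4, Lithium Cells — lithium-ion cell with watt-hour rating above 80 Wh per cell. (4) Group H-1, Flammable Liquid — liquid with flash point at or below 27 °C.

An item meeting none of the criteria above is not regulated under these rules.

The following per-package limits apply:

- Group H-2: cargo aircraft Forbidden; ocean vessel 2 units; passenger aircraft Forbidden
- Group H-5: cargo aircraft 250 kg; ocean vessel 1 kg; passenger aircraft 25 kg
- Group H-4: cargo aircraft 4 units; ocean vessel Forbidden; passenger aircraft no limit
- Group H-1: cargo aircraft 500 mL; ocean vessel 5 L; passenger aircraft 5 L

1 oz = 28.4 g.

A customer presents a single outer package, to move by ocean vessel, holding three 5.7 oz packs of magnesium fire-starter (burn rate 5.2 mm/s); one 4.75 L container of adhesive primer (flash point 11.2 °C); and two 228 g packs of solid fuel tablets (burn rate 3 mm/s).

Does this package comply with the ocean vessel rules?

The magnesium fire-starter has burn rate 5.2 mm/s, which is > 2 mm/s, so it is Group H-5 (Flammable Solid).
Adhesive primer: flash point 11.2 °C ≤ 27 °C → Group H-1 (Flammable Liquid).
The solid fuel tablets have burn rate 3 mm/s, which is > 2 mm/s, so they are Group H-5 (Flammable Solid).
Group H-5 net quantity: (three 5.7 oz packs = 485.64 g) + (two 228 g packs = 456 g) = 941.64 g.
941.64 g is within the ocean vessel limit of 1 kg for Group H-5.
Group H-1 quantity: 4.75 L.
4.75 L ≤ 5 L (ocean vessel limit, Group H-1) — within limit.
Every hazard group is within its ocean vessel limit and no segregation rule is violated.

Yes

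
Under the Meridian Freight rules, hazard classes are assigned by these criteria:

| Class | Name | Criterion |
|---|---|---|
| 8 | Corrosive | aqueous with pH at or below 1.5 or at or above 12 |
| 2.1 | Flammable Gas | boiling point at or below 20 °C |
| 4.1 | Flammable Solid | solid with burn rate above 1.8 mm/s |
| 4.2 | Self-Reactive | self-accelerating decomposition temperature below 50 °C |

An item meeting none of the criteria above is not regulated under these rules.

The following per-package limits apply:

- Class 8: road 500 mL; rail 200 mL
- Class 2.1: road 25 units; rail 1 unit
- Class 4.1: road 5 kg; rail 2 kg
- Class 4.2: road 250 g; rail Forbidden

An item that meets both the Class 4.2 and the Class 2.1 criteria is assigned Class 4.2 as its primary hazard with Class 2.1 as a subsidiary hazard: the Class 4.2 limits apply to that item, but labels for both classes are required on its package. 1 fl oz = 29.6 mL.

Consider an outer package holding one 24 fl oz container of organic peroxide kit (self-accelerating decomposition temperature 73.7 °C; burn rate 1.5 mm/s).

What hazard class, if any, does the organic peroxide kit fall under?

burn rate 1.5 mm/s is not above 1.8 mm/s, so Class 4.1 does not apply.
self-accelerating decomposition temperature 73.7 °C is not below 50 °C, so Class 4.2 does not apply.
No criterion is met, so the item is not regulated.

Not regulated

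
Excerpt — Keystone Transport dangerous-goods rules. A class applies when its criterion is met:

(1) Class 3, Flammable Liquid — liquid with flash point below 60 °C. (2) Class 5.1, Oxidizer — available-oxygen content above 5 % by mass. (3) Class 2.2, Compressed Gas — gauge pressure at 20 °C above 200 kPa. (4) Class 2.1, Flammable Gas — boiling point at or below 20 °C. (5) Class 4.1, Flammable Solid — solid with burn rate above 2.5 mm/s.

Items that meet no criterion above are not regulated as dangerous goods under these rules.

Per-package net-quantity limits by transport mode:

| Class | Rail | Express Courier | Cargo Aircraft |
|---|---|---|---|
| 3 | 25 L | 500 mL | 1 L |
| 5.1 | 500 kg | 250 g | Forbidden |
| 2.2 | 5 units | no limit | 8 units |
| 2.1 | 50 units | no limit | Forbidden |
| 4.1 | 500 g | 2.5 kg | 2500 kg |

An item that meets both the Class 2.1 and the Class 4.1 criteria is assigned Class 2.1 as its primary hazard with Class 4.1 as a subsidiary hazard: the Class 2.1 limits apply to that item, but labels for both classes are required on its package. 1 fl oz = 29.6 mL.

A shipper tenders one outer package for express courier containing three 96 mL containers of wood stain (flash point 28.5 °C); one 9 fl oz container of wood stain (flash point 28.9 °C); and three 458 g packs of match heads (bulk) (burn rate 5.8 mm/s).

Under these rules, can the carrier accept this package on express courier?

No

With flash point 28.5 °C (< 60 °C), the wood stain falls in Class 3.
The wood stain has flash point 28.9 °C, which is < 60 °C, so it is Class 3 (Flammable Liquid).
With burn rate 5.8 mm/s (> 2.5 mm/s), the match heads (bulk) fall in Class 4.1.
Class 3 net quantity: (three 96 mL containers = 288 mL) + (one 9 fl oz container = 266.4 mL) = 554.4 mL.
554.4 mL exceeds the express courier limit of 500 mL for Class 3.
Class 4.1 quantity: three 458 g packs = 1.374 kg.
That is within the Class 4.1 express courier limit of 2.5 kg.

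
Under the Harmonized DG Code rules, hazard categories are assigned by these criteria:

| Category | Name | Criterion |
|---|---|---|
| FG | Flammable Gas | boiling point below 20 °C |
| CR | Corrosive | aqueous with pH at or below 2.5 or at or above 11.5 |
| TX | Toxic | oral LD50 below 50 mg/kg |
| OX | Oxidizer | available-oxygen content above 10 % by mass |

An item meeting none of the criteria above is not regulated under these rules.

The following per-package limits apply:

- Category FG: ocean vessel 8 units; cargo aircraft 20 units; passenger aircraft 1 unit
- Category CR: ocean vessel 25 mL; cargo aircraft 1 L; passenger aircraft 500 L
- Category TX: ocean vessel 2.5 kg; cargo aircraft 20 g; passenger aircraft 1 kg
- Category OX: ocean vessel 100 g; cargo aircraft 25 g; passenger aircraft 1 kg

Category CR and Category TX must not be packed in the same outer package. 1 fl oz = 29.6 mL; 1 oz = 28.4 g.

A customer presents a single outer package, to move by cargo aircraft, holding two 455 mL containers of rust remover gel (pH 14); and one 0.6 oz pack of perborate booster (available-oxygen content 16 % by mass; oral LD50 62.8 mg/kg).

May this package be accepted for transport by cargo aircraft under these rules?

pH 14 meets the Category CR criterion (Corrosive), so the rust remover gel is Category CR.
The perborate booster has available-oxygen content 16 % by mass, which is > 10 % by mass, so it is Category OX (Oxidizer).
Category CR quantity: two 455 mL containers = 910 mL.
That is within the Category CR cargo aircraft limit of 1 L.
Category OX quantity: one 0.6 oz pack = 17.04 g.
17.04 g ≤ 25 g (cargo aircraft limit, Category OX) — within limit.
The segregation rule (Category CR with Category TX) does not apply to Category CR with Category OX.
Every hazard category is within its cargo aircraft limit and no segregation rule is violated.

Yes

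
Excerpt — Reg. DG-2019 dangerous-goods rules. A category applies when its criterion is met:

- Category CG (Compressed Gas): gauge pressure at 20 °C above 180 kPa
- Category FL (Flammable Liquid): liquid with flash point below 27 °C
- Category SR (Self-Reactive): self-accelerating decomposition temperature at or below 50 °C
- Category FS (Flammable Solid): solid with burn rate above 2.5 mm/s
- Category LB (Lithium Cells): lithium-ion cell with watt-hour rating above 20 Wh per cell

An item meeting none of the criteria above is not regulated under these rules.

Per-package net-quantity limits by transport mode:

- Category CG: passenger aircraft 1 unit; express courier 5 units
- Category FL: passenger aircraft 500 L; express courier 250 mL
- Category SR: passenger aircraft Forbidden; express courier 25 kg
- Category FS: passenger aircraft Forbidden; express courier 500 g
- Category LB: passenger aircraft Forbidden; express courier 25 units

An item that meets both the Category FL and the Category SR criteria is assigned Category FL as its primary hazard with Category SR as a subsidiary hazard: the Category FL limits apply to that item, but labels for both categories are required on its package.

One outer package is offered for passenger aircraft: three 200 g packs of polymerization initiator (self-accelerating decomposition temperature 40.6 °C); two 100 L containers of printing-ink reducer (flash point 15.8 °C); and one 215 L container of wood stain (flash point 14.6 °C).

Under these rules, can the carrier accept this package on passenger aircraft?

Self-accelerating decomposition temperature 40.6 °C meets the Category SR criterion (Self-Reactive), so the polymerization initiator is Category SR.
With flash point 15.8 °C (< 27 °C), the printing-ink reducer falls in Category FL.
Flash point 14.6 °C meets the Category FL criterion (Flammable Liquid), so the wood stain is Category FL.
Category FL net quantity: (two 100 L containers = 200 L) + 215 L = 415 L.
415 L is within the passenger aircraft limit of 500 L for Category FL.
Category SR quantity: three 200 g packs = 600 g.
By passenger aircraft, Category SR is Forbidden regardless of quantity.

No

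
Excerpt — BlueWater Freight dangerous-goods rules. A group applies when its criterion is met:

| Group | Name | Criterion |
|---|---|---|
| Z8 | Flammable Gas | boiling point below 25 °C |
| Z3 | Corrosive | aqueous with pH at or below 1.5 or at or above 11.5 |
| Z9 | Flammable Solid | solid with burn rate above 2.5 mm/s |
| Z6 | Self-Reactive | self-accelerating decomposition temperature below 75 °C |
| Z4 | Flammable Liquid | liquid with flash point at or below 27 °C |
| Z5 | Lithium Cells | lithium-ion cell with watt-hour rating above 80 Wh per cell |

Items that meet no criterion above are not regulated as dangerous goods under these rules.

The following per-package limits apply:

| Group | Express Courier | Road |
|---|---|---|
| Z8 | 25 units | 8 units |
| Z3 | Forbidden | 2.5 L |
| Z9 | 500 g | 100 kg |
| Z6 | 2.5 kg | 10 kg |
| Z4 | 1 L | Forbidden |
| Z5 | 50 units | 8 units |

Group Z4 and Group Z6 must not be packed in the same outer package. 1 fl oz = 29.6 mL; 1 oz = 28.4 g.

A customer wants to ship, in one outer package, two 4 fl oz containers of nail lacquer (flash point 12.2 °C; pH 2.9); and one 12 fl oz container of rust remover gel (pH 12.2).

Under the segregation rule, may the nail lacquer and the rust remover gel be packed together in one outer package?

With flash point 12.2 °C (≤ 27 °C), the nail lacquer falls in Group Z4.
pH 12.2 meets the Group Z3 criterion (Corrosive), so the rust remover gel is Group Z3.
No segregation rule bars Group Z4 with Group Z3.

Yes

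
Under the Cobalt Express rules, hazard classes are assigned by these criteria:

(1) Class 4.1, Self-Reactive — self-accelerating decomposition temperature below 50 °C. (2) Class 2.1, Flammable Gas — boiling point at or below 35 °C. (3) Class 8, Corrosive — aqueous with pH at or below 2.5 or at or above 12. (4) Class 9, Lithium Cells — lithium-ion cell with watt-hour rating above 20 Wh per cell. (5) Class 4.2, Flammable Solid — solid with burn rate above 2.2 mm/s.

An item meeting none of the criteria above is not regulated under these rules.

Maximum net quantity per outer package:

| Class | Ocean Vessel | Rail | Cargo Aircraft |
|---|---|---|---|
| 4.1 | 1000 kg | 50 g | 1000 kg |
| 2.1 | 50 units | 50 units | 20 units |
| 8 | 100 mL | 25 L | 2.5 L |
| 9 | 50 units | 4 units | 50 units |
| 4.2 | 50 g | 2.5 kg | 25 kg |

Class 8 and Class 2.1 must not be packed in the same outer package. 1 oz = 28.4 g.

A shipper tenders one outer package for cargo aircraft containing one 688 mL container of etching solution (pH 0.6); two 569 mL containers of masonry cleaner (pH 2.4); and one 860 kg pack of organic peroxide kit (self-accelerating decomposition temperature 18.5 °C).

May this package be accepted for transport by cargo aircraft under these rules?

Etching solution: pH 0.6 ≤ 2.5 → Class 8 (Corrosive).
pH 2.4 meets the Class 8 criterion (Corrosive), so the masonry cleaner is Class 8.
Self-accelerating decomposition temperature 18.5 °C meets the Class 4.1 criterion (Self-Reactive), so the organic peroxide kit is Class 4.1.
Class 8 net quantity: 688 mL + (two 569 mL containers = 1.138 L) = 1.826 L.
That is within the Class 8 cargo aircraft limit of 2.5 L.
Class 4.1 quantity: 860 kg.
That is within the Class 4.1 cargo aircraft limit of 1000 kg.
The segregation rule (Class 8 with Class 2.1) does not apply to Class 8 with Class 4.1.
Every hazard class is within its cargo aircraft limit and no segregation rule is violated.

Yes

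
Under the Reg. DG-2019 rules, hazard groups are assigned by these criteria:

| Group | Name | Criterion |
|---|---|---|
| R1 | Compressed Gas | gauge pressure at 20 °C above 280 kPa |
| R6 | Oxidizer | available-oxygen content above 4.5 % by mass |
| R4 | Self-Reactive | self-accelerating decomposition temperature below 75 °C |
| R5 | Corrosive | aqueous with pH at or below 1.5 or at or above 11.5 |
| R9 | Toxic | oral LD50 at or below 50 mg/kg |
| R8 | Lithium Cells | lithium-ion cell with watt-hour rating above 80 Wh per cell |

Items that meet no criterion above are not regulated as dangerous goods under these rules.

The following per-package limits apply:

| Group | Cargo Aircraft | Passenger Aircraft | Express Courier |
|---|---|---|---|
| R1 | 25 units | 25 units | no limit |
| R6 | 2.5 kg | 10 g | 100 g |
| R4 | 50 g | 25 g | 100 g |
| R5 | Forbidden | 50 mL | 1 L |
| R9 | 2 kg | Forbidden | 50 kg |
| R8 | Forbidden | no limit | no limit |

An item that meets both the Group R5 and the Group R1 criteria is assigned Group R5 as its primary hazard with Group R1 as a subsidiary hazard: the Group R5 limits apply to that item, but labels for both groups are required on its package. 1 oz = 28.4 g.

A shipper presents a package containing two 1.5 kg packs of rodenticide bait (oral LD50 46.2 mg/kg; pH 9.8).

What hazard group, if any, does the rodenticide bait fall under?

Rodenticide bait: oral LD50 46.2 mg/kg ≤ 50 mg/kg → Group R9 (Toxic).

Group R9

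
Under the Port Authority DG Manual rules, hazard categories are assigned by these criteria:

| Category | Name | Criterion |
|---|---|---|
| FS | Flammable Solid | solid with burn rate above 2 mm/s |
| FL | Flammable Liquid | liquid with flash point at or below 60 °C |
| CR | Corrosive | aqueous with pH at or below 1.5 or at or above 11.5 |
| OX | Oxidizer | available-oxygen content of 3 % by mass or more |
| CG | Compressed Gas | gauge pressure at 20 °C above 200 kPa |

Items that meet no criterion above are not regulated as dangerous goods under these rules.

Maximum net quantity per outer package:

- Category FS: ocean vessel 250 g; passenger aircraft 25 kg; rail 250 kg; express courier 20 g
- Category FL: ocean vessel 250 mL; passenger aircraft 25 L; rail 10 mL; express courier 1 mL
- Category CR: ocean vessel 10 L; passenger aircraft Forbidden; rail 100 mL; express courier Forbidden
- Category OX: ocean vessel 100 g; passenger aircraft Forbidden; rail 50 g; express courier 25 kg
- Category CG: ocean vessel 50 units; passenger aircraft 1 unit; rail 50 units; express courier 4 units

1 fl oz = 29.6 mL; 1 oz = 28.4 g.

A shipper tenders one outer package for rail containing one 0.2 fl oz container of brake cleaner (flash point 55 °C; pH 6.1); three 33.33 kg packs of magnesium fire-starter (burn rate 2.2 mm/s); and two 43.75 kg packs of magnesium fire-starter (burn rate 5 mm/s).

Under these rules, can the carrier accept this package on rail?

With flash point 55 °C (≤ 60 °C), the brake cleaner falls in Category FL.
The magnesium fire-starter has burn rate 2.2 mm/s, which is > 2 mm/s, so it is Category FS (Flammable Solid).
With burn rate 5 mm/s (> 2 mm/s), the magnesium fire-starter falls in Category FS.
Total Category FS: (three 33.33 kg packs = 99.99 kg) + (two 43.75 kg packs = 87.5 kg) = 187.49 kg.
187.49 kg ≤ 250 kg (rail limit, Category FS) — within limit.
Category FL quantity: one 0.2 fl oz container = 5.92 mL.
5.92 mL ≤ 10 mL (rail limit, Category FL) — within limit.
Every hazard category is within its rail limit and no segregation rule is violated.

Yes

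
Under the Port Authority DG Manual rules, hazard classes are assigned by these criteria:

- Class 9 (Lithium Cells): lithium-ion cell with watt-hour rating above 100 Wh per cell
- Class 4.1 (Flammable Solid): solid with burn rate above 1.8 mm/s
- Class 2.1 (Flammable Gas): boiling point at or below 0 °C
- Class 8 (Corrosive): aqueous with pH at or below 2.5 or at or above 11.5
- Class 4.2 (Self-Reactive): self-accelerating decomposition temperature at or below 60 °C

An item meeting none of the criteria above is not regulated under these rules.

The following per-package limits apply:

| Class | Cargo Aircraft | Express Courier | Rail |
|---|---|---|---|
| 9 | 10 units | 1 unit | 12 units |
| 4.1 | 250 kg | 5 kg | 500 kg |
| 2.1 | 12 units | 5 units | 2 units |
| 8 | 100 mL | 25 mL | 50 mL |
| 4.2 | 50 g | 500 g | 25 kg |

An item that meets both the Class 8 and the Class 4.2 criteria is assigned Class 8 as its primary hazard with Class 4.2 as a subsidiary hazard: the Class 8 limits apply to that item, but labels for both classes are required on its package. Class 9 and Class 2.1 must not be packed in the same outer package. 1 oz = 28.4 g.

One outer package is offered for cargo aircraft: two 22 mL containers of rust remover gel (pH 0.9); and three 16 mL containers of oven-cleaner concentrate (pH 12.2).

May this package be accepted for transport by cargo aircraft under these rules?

The rust remover gel has pH 0.9, which is ≤ 2.5, so it is Class 8 (Corrosive).
The oven-cleaner concentrate has pH 12.2, which is ≥ 11.5, so it is Class 8 (Corrosive).
Total Class 8: (two 22 mL containers = 44 mL) + (three 16 mL containers = 48 mL) = 92 mL.
That is within the Class 8 cargo aircraft limit of 100 mL.

Yes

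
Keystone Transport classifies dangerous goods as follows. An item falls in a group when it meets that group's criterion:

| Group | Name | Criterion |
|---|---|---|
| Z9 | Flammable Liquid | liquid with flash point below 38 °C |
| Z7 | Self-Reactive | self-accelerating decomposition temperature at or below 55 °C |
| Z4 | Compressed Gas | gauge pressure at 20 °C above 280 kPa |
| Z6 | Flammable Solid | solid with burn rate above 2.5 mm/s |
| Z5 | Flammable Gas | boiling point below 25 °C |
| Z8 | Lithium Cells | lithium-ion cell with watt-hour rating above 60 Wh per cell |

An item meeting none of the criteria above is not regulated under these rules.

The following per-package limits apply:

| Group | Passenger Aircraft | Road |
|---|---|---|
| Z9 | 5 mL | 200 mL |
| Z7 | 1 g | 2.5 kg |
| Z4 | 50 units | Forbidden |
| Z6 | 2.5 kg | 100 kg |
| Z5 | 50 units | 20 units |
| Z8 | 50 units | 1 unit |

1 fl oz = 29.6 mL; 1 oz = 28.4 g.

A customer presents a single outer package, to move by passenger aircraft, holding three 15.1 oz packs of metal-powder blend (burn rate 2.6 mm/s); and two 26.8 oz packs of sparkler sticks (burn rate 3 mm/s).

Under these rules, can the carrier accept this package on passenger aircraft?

No

With burn rate 2.6 mm/s (> 2.5 mm/s), the metal-powder blend falls in Group Z6.
With burn rate 3 mm/s (> 2.5 mm/s), the sparkler sticks fall in Group Z6.
Total Group Z6: (three 15.1 oz packs = 1286.52 g) + (two 26.8 oz packs = 1522.24 g) = 2808.76 g.
2808.76 g > 2.5 kg (passenger aircraft limit, Group Z6) — over the limit.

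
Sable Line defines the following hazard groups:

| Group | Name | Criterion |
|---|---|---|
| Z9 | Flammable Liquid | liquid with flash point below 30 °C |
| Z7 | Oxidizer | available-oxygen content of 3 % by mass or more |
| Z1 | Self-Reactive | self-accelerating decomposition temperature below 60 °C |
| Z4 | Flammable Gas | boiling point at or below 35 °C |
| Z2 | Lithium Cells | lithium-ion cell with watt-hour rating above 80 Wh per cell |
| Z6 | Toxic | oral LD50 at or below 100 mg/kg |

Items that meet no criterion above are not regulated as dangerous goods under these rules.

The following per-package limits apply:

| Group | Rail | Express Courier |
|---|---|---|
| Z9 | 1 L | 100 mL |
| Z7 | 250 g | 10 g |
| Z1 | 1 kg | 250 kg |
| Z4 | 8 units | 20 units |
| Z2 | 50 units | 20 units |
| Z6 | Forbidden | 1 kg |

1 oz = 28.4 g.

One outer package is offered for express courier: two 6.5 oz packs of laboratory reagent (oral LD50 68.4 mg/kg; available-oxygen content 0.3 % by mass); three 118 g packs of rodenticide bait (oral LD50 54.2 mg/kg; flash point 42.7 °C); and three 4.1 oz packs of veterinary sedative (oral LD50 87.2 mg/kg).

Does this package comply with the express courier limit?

No

Oral LD50 68.4 mg/kg meets the Group Z6 criterion (Toxic), so the laboratory reagent is Group Z6.
The rodenticide bait has oral LD50 54.2 mg/kg, which is ≤ 100 mg/kg, so it is Group Z6 (Toxic).
With oral LD50 87.2 mg/kg (≤ 100 mg/kg), the veterinary sedative falls in Group Z6.
Total Group Z6: (two 6.5 oz packs = 369.2 g) + (three 118 g packs = 354 g) + (three 4.1 oz packs = 349.32 g) = 1072.52 g.
1072.52 g > 1 kg (express courier limit, Group Z6) — over the limit.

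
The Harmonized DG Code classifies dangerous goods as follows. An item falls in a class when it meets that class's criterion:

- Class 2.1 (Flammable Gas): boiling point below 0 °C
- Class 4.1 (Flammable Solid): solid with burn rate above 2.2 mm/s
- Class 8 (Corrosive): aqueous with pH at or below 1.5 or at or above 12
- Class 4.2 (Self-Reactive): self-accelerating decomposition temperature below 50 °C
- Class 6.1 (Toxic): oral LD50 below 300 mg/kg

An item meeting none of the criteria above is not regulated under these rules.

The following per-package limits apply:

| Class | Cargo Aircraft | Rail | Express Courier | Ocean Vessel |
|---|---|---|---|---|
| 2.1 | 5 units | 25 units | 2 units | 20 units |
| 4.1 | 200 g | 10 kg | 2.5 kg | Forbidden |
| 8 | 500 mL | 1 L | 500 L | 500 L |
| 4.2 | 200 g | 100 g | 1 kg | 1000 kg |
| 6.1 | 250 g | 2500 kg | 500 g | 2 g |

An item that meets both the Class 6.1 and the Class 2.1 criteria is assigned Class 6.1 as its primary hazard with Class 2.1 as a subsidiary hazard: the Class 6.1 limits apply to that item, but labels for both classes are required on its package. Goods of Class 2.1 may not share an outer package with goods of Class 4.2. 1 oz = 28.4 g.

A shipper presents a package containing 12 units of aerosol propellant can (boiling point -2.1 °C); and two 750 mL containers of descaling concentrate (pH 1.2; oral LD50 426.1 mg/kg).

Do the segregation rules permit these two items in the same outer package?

Yes

With boiling point -2.1 °C (< 0 °C), the aerosol propellant can falls in Class 2.1.
With pH 1.2 (≤ 1.5), the descaling concentrate falls in Class 8.
No segregation rule bars Class 2.1 with Class 8.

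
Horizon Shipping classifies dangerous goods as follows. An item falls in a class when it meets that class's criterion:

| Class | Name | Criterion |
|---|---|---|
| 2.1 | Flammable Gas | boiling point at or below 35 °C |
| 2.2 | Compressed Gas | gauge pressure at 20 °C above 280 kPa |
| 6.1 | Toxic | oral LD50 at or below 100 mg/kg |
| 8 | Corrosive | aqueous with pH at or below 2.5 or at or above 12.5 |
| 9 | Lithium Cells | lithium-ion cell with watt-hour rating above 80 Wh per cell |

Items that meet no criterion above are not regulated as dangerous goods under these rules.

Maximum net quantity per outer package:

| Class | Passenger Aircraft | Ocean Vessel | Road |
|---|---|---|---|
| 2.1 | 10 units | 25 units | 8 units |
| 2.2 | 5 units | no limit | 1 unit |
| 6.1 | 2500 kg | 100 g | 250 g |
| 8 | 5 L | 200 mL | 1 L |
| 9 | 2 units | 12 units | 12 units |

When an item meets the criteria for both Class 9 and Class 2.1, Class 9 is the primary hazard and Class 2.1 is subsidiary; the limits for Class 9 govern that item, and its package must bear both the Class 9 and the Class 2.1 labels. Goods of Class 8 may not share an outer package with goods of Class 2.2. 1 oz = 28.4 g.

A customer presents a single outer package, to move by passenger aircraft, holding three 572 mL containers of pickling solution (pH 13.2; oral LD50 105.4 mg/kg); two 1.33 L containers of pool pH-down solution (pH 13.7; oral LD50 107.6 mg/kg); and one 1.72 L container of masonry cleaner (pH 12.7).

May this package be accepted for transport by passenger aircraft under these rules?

No

With pH 13.2 (≥ 12.5), the pickling solution falls in Class 8.
With pH 13.7 (≥ 12.5), the pool pH-down solution falls in Class 8.
Masonry cleaner: pH 12.7 ≥ 12.5 → Class 8 (Corrosive).
Total Class 8: (three 572 mL containers = 1.716 L) + (two 1.33 L containers = 2.66 L) + 1.72 L = 6.096 L.
6.096 L exceeds the passenger aircraft limit of 5 L for Class 8.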